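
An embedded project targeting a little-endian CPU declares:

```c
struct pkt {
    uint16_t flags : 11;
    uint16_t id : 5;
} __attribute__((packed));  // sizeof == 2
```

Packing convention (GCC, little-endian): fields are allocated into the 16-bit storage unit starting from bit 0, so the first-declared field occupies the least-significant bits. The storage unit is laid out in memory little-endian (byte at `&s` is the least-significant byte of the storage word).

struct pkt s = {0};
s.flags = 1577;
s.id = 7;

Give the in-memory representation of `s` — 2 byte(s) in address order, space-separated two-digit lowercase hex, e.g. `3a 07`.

29 3e

flags:11 = 1577 → 0x629 << 0 → word 0x0629
id:5 = 7 → 0x7 << 11 → word 0x3e29
word = 0x3e29 → little-endian bytes:
  [0]=0x29  [1]=0x3e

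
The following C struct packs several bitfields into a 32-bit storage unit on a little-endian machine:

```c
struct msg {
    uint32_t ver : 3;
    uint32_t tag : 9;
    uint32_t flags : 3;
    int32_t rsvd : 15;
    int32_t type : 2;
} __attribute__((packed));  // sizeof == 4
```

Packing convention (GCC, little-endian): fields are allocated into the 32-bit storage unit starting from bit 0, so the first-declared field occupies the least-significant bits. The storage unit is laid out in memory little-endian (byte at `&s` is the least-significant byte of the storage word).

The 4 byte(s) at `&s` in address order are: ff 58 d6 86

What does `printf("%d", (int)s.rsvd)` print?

3500

[0]=0xff [1]=0x58 [2]=0xd6 [3]=0x86 (little-endian) → word 0x86d658ff
ver [0+:3] = (word>>0) & 0x7 = 7
tag [3+:9] = (word>>3) & 0x1ff = 287
flags [12+:3] = (word>>12) & 0x7 = 5
rsvd [15+:15] = (word>>15) & 0x7fff = 3500  ←
type [30+:2] = (word>>30) & 0x3 = 2
rsvd signed 15b, MSB=0: value = 3500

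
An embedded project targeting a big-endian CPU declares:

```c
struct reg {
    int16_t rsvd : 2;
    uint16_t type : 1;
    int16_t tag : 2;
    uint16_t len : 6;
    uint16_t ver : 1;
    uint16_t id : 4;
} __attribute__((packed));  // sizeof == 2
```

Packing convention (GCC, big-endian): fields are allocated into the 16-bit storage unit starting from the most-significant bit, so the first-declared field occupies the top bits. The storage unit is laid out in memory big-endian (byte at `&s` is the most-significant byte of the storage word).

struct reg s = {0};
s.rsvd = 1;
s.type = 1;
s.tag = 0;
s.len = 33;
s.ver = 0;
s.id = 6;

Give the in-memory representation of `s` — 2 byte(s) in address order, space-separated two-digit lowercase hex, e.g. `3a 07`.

rsvd (2b) val=1 bits=0x1 at bit 14: 0x4000
type (1b) val=1 bits=0x1 at bit 13: 0x6000
tag (2b) val=0 bits=0x0 at bit 11: 0x6000
len (6b) val=33 bits=0x21 at bit 5: 0x6420
ver (1b) val=0 bits=0x0 at bit 4: 0x6420
id (4b) val=6 bits=0x6 at bit 0: 0x6426
word = 0x6426 → big-endian bytes:
  [0]=0x64  [1]=0x26

64 26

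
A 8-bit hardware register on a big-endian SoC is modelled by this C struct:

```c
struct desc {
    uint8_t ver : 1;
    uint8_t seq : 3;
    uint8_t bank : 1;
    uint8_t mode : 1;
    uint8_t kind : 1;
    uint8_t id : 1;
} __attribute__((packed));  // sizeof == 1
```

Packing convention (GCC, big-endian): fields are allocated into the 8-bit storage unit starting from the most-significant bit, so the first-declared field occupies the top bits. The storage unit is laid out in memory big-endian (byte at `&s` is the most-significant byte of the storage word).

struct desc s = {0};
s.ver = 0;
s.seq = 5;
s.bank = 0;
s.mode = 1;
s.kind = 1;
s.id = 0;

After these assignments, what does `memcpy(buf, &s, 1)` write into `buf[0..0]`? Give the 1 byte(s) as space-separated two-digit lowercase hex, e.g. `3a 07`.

56

ver (1b) val=0 bits=0x0 at bit 7: 0x00
seq (3b) val=5 bits=0x5 at bit 4: 0x50
bank (1b) val=0 bits=0x0 at bit 3: 0x50
mode (1b) val=1 bits=0x1 at bit 2: 0x54
kind (1b) val=1 bits=0x1 at bit 1: 0x56
id (1b) val=0 bits=0x0 at bit 0: 0x56
word = 0x56 → big-endian bytes:
  [0]=0x56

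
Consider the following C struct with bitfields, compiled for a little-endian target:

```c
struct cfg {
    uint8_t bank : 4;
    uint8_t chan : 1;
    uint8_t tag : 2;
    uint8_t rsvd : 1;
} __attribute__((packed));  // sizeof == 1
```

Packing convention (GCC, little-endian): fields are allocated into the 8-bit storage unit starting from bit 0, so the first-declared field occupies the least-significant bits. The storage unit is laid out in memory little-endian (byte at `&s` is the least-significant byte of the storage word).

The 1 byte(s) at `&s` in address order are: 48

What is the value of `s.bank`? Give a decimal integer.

[0]=0x48 (little-endian) → word 0x48
bank [0+:4] = (word>>0) & 0xf = 8  ←
chan [4+:1] = (word>>4) & 0x1 = 0
tag [5+:2] = (word>>5) & 0x3 = 2
rsvd [7+:1] = (word>>7) & 0x1 = 0

8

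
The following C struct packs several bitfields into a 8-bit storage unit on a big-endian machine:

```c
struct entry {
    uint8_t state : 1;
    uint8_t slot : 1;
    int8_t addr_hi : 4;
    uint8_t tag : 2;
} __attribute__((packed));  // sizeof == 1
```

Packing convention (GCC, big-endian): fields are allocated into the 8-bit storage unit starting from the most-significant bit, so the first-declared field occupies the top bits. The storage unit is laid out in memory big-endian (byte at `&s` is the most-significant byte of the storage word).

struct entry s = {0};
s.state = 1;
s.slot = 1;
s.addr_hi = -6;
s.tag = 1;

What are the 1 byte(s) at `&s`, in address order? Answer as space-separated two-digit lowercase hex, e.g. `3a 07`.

[7+:1] state=1 & 0x1 = 0x1; word=0x80
[6+:1] slot=1 & 0x1 = 0x1; word=0xc0
[2+:4] addr_hi=-6 & 0xf = 0xa; word=0xe8
[0+:2] tag=1 & 0x3 = 0x1; word=0xe9
word = 0xe9 → big-endian bytes:
  [0]=0xe9

e9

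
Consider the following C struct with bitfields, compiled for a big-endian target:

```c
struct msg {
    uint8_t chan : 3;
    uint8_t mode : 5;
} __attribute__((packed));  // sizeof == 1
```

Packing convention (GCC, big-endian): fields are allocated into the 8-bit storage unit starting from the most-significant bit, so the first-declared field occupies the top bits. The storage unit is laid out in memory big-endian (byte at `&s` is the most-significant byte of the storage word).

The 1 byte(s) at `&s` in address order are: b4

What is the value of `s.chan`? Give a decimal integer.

5

[0]=0xb4 (big-endian) → word 0xb4
chan:3 @ bit 5 → (0xb4>>5)&0x7 = 0x5  ←
mode:5 @ bit 0 → (0xb4>>0)&0x1f = 0x14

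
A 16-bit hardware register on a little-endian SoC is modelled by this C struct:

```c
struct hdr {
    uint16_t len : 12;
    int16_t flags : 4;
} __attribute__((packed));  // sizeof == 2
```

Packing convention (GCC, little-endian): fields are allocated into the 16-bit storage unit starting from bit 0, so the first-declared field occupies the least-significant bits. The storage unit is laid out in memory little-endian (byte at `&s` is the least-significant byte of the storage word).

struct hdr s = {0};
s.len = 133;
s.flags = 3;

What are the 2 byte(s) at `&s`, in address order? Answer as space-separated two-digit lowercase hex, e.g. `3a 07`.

len:12 = 133 → 0x85 << 0 → word 0x0085
flags:4 = 3 → 0x3 << 12 → word 0x3085
word = 0x3085 → little-endian bytes:
  [0]=0x85  [1]=0x30

85 30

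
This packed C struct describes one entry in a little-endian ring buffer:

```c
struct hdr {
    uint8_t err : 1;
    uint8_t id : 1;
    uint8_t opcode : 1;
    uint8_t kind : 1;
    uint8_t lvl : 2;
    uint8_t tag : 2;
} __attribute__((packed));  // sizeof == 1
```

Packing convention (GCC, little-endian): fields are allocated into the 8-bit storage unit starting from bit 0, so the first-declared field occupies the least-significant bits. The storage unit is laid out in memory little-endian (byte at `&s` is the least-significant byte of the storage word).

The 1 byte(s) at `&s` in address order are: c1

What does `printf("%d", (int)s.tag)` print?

[0]=0xc1 (little-endian) → word 0xc1
err:1 @ bit 0 → (0xc1>>0)&0x1 = 0x1
id:1 @ bit 1 → (0xc1>>1)&0x1 = 0x0
opcode:1 @ bit 2 → (0xc1>>2)&0x1 = 0x0
kind:1 @ bit 3 → (0xc1>>3)&0x1 = 0x0
lvl:2 @ bit 4 → (0xc1>>4)&0x3 = 0x0
tag:2 @ bit 6 → (0xc1>>6)&0x3 = 0x3  ←

3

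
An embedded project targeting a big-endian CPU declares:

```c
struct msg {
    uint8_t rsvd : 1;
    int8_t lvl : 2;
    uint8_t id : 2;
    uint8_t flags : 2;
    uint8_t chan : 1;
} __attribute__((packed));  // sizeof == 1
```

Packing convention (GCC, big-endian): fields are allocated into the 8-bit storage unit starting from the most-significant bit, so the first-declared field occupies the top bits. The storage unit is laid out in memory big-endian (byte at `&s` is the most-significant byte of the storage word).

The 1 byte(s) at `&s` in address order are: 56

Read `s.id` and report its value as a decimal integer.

[0]=0x56 (big-endian) → word 0x56
rsvd [7+:1] = (word>>7) & 0x1 = 0
lvl [5+:2] = (word>>5) & 0x3 = 2
id [3+:2] = (word>>3) & 0x3 = 2  ←
flags [1+:2] = (word>>1) & 0x3 = 3
chan [0+:1] = (word>>0) & 0x1 = 0

2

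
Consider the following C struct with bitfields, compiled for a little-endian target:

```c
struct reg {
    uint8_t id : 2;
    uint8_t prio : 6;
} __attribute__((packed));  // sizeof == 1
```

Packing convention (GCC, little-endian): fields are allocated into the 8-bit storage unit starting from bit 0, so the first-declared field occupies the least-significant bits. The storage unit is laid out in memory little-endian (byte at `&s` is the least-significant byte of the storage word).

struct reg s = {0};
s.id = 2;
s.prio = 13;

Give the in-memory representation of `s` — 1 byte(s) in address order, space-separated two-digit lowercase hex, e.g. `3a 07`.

id (2b) val=2 bits=0x2 at bit 0: 0x02
prio (6b) val=13 bits=0xd at bit 2: 0x36
word = 0x36 → little-endian bytes:
  [0]=0x36

36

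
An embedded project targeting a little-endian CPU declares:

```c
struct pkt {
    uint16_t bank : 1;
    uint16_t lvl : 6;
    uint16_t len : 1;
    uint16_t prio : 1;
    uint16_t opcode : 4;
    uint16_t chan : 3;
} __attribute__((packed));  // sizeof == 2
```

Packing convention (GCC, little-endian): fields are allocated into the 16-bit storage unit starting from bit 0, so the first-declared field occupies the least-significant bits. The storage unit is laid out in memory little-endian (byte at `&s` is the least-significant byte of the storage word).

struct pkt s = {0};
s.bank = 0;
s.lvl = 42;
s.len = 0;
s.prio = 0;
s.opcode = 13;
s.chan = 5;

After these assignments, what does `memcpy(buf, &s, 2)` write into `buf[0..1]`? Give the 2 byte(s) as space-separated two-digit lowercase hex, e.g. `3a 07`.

54 ba

bank (1b) val=0 bits=0x0 at bit 0: 0x0000
lvl (6b) val=42 bits=0x2a at bit 1: 0x0054
len (1b) val=0 bits=0x0 at bit 7: 0x0054
prio (1b) val=0 bits=0x0 at bit 8: 0x0054
opcode (4b) val=13 bits=0xd at bit 9: 0x1a54
chan (3b) val=5 bits=0x5 at bit 13: 0xba54
word = 0xba54 → little-endian bytes:
  [0]=0x54  [1]=0xba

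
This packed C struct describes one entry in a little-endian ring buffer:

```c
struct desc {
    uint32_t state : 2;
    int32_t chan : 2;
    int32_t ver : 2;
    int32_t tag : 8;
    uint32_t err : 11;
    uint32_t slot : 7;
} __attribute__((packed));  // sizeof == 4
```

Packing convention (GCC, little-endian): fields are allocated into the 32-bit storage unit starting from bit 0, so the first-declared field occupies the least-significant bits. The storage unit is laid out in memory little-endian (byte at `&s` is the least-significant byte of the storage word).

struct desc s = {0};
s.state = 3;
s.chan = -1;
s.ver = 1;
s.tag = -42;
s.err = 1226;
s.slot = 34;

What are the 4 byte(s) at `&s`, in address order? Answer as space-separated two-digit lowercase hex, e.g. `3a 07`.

[0+:2] state=3 & 0x3 = 0x3; word=0x00000003
[2+:2] chan=-1 & 0x3 = 0x3; word=0x0000000f
[4+:2] ver=1 & 0x3 = 0x1; word=0x0000001f
[6+:8] tag=-42 & 0xff = 0xd6; word=0x0000359f
[14+:11] err=1226 & 0x7ff = 0x4ca; word=0x0132b59f
[25+:7] slot=34 & 0x7f = 0x22; word=0x4532b59f
word = 0x4532b59f → little-endian bytes:
  [0]=0x9f  [1]=0xb5  [2]=0x32  [3]=0x45

9f b5 32 45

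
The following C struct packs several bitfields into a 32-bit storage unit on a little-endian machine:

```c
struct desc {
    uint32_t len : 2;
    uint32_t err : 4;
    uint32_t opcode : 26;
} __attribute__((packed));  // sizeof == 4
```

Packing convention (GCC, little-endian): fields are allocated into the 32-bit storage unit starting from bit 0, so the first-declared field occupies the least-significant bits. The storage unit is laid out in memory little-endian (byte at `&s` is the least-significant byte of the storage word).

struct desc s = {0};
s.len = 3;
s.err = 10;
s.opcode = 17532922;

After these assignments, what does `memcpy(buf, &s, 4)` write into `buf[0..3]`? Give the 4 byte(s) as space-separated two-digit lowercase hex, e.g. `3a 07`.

[0+:2] len=3 & 0x3 = 0x3; word=0x00000003
[2+:4] err=10 & 0xf = 0xa; word=0x0000002b
[6+:26] opcode=17532922 & 0x3ffffff = 0x10b87fa; word=0x42e1feab
word = 0x42e1feab → little-endian bytes:
  [0]=0xab  [1]=0xfe  [2]=0xe1  [3]=0x42

ab fe e1 42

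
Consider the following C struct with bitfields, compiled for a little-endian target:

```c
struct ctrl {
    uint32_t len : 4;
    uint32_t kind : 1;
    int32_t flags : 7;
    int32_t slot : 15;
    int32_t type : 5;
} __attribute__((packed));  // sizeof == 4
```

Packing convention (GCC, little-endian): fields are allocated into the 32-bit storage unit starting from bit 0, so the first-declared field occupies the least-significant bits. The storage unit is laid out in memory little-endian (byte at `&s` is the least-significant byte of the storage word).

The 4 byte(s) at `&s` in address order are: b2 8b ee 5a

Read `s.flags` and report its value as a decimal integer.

[0]=0xb2 [1]=0x8b [2]=0xee [3]=0x5a (little-endian) → word 0x5aee8bb2
len:4 @ bit 0 → (0x5aee8bb2>>0)&0xf = 0x2
kind:1 @ bit 4 → (0x5aee8bb2>>4)&0x1 = 0x1
flags:7 @ bit 5 → (0x5aee8bb2>>5)&0x7f = 0x5d  ←
slot:15 @ bit 12 → (0x5aee8bb2>>12)&0x7fff = 0x2ee8
type:5 @ bit 27 → (0x5aee8bb2>>27)&0x1f = 0xb
flags signed 7b, MSB=1: 93 - 128 = -35

-35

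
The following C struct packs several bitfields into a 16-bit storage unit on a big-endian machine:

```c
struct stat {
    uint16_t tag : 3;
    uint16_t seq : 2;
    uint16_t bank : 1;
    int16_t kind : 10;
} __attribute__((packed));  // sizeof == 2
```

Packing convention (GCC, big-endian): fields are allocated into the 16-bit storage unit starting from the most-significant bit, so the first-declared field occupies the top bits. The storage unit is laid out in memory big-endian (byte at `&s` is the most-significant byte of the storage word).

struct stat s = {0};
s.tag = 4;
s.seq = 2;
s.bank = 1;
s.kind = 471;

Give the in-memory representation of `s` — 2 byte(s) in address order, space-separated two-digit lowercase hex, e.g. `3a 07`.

95 d7

tag:3 = 4 → 0x4 << 13 → word 0x8000
seq:2 = 2 → 0x2 << 11 → word 0x9000
bank:1 = 1 → 0x1 << 10 → word 0x9400
kind:10 = 471 → 0x1d7 << 0 → word 0x95d7
word = 0x95d7 → big-endian bytes:
  [0]=0x95  [1]=0xd7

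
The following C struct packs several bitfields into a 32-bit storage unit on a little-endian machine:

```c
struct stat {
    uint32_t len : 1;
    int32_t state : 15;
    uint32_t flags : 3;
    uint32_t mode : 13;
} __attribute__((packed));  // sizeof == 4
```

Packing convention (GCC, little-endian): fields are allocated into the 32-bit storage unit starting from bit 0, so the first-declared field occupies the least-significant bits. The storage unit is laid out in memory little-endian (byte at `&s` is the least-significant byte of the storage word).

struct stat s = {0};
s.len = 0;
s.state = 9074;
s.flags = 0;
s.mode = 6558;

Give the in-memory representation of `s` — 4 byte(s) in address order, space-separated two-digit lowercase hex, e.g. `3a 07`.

len:1 = 0 → 0x0 << 0 → word 0x00000000
state:15 = 9074 → 0x2372 << 1 → word 0x000046e4
flags:3 = 0 → 0x0 << 16 → word 0x000046e4
mode:13 = 6558 → 0x199e << 19 → word 0xccf046e4
word = 0xccf046e4 → little-endian bytes:
  [0]=0xe4  [1]=0x46  [2]=0xf0  [3]=0xcc

e4 46 f0 cc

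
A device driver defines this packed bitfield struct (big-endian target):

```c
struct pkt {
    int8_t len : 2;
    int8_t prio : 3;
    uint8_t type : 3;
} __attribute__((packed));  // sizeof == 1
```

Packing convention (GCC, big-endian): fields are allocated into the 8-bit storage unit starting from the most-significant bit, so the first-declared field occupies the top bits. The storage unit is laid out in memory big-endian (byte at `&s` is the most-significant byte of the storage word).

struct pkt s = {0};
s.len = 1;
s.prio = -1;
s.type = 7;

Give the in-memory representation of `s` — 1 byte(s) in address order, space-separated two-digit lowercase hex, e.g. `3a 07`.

7f

len (2b) val=1 bits=0x1 at bit 6: 0x40
prio (3b) val=-1 bits=0x7 at bit 3: 0x78
type (3b) val=7 bits=0x7 at bit 0: 0x7f
word = 0x7f → big-endian bytes:
  [0]=0x7f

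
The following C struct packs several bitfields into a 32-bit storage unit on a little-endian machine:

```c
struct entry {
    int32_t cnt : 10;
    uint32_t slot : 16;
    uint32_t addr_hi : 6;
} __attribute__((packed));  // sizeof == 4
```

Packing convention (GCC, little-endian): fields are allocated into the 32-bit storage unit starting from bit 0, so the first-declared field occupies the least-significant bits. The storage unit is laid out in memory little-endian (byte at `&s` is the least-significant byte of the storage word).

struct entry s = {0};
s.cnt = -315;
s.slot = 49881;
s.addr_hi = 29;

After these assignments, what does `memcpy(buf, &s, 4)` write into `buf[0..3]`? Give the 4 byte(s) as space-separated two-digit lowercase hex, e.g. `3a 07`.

c5 66 0b 77

[0+:10] cnt=-315 & 0x3ff = 0x2c5; word=0x000002c5
[10+:16] slot=49881 & 0xffff = 0xc2d9; word=0x030b66c5
[26+:6] addr_hi=29 & 0x3f = 0x1d; word=0x770b66c5
word = 0x770b66c5 → little-endian bytes:
  [0]=0xc5  [1]=0x66  [2]=0x0b  [3]=0x77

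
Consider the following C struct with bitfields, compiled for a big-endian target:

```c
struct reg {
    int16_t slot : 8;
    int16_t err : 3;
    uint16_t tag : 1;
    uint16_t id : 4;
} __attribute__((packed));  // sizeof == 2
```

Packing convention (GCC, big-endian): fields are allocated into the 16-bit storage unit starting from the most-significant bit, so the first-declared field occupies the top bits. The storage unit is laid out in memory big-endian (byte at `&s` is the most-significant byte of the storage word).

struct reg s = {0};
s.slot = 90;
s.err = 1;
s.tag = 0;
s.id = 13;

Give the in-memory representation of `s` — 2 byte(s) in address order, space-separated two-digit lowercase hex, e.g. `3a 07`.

5a 2d

slot:8 = 90 → 0x5a << 8 → word 0x5a00
err:3 = 1 → 0x1 << 5 → word 0x5a20
tag:1 = 0 → 0x0 << 4 → word 0x5a20
id:4 = 13 → 0xd << 0 → word 0x5a2d
word = 0x5a2d → big-endian bytes:
  [0]=0x5a  [1]=0x2d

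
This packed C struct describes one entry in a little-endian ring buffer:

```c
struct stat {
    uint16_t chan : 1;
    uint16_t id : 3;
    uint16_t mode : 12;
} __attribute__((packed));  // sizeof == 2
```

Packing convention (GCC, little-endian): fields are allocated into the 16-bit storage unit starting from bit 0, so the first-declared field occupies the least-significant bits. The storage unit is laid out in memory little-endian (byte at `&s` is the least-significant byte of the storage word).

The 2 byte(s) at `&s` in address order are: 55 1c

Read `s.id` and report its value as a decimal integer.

2

[0]=0x55 [1]=0x1c (little-endian) → word 0x1c55
chan:1 @ bit 0 → (0x1c55>>0)&0x1 = 0x1
id:3 @ bit 1 → (0x1c55>>1)&0x7 = 0x2  ←
mode:12 @ bit 4 → (0x1c55>>4)&0xfff = 0x1c5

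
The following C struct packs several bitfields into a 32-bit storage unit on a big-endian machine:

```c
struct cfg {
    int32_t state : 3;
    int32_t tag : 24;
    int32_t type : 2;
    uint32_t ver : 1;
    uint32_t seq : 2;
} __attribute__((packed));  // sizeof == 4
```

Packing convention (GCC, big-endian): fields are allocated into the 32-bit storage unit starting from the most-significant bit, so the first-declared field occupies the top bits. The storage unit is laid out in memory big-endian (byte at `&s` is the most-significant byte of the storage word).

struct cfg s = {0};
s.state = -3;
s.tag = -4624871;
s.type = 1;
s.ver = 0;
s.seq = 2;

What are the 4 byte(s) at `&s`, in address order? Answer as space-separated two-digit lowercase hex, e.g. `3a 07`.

b7 2d c3 2a

state:3 = -3 → 0x5 << 29 → word 0xa0000000
tag:24 = -4624871 → 0xb96e19 << 5 → word 0xb72dc320
type:2 = 1 → 0x1 << 3 → word 0xb72dc328
ver:1 = 0 → 0x0 << 2 → word 0xb72dc328
seq:2 = 2 → 0x2 << 0 → word 0xb72dc32a
word = 0xb72dc32a → big-endian bytes:
  [0]=0xb7  [1]=0x2d  [2]=0xc3  [3]=0x2a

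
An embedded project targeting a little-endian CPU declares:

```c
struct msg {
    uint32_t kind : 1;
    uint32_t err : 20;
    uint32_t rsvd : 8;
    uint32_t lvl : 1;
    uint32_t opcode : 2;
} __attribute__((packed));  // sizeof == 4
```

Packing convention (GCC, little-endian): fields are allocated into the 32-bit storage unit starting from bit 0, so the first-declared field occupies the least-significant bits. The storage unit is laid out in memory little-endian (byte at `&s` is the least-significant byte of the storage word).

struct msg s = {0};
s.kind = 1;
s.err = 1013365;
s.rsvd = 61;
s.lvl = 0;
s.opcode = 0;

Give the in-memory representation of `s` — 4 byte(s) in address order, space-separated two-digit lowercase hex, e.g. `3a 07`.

eb ec be 07

kind:1 = 1 → 0x1 << 0 → word 0x00000001
err:20 = 1013365 → 0xf7675 << 1 → word 0x001eeceb
rsvd:8 = 61 → 0x3d << 21 → word 0x07beeceb
lvl:1 = 0 → 0x0 << 29 → word 0x07beeceb
opcode:2 = 0 → 0x0 << 30 → word 0x07beeceb
word = 0x07beeceb → little-endian bytes:
  [0]=0xeb  [1]=0xec  [2]=0xbe  [3]=0x07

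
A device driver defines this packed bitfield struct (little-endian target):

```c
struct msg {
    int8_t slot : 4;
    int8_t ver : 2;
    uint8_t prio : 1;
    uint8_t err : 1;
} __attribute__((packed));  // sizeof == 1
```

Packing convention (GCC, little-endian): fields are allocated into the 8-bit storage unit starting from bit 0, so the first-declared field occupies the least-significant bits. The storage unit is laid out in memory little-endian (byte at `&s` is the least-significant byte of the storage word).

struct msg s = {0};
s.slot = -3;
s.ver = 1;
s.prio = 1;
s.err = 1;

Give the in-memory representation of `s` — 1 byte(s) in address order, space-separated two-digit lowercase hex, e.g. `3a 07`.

dd

slot:4 = -3 → 0xd << 0 → word 0x0d
ver:2 = 1 → 0x1 << 4 → word 0x1d
prio:1 = 1 → 0x1 << 6 → word 0x5d
err:1 = 1 → 0x1 << 7 → word 0xdd
word = 0xdd → little-endian bytes:
  [0]=0xdd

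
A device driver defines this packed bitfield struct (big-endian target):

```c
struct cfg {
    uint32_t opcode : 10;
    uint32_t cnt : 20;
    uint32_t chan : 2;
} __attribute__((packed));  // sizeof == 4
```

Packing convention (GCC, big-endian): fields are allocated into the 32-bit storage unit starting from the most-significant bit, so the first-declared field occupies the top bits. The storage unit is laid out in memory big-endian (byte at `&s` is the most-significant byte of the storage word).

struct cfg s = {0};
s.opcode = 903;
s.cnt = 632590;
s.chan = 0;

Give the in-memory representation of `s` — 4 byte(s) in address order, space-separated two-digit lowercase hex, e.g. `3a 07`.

e1 e6 9c 38

[22+:10] opcode=903 & 0x3ff = 0x387; word=0xe1c00000
[2+:20] cnt=632590 & 0xfffff = 0x9a70e; word=0xe1e69c38
[0+:2] chan=0 & 0x3 = 0x0; word=0xe1e69c38
word = 0xe1e69c38 → big-endian bytes:
  [0]=0xe1  [1]=0xe6  [2]=0x9c  [3]=0x38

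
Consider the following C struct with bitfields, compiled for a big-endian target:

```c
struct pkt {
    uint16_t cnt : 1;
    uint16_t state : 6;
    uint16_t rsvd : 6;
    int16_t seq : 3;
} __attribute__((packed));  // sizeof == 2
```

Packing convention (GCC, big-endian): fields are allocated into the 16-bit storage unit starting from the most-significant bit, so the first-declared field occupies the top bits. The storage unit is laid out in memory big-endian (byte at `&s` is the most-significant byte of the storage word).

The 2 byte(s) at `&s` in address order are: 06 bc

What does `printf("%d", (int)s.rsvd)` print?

23

[0]=0x06 [1]=0xbc (big-endian) → word 0x06bc
cnt [15+:1] = (word>>15) & 0x1 = 0
state [9+:6] = (word>>9) & 0x3f = 3
rsvd [3+:6] = (word>>3) & 0x3f = 23  ←
seq [0+:3] = (word>>0) & 0x7 = 4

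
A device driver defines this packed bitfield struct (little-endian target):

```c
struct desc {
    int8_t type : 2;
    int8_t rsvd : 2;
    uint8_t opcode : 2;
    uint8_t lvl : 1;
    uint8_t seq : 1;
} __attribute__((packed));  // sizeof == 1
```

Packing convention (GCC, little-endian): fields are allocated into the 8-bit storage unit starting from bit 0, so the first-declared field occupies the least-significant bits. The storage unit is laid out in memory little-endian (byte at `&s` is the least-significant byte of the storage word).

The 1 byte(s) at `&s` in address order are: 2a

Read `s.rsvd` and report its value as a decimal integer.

-2

[0]=0x2a (little-endian) → word 0x2a
type [0+:2] = (word>>0) & 0x3 = 2
rsvd [2+:2] = (word>>2) & 0x3 = 2  ←
opcode [4+:2] = (word>>4) & 0x3 = 2
lvl [6+:1] = (word>>6) & 0x1 = 0
seq [7+:1] = (word>>7) & 0x1 = 0
rsvd signed 2b, MSB=1: 2 - 4 = -2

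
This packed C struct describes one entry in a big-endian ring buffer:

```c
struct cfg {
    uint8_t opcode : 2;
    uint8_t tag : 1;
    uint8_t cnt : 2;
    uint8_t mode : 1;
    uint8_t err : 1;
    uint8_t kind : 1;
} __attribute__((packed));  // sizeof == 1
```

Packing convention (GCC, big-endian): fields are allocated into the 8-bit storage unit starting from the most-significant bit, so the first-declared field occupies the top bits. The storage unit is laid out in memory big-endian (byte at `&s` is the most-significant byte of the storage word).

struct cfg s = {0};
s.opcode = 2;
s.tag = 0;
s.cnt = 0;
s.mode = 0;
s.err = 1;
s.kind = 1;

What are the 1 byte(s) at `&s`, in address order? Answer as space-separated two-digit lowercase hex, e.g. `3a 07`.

[6+:2] opcode=2 & 0x3 = 0x2; word=0x80
[5+:1] tag=0 & 0x1 = 0x0; word=0x80
[3+:2] cnt=0 & 0x3 = 0x0; word=0x80
[2+:1] mode=0 & 0x1 = 0x0; word=0x80
[1+:1] err=1 & 0x1 = 0x1; word=0x82
[0+:1] kind=1 & 0x1 = 0x1; word=0x83
word = 0x83 → big-endian bytes:
  [0]=0x83

83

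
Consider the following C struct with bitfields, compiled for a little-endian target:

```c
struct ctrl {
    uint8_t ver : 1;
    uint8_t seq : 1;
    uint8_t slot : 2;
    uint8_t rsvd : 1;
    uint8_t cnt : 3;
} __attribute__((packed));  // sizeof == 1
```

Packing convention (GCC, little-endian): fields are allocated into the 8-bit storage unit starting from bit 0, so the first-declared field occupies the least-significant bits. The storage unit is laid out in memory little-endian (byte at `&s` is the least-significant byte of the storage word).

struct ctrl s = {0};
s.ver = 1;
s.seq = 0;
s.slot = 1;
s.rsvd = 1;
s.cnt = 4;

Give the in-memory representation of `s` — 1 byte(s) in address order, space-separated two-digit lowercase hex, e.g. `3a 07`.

95

[0+:1] ver=1 & 0x1 = 0x1; word=0x01
[1+:1] seq=0 & 0x1 = 0x0; word=0x01
[2+:2] slot=1 & 0x3 = 0x1; word=0x05
[4+:1] rsvd=1 & 0x1 = 0x1; word=0x15
[5+:3] cnt=4 & 0x7 = 0x4; word=0x95
word = 0x95 → little-endian bytes:
  [0]=0x95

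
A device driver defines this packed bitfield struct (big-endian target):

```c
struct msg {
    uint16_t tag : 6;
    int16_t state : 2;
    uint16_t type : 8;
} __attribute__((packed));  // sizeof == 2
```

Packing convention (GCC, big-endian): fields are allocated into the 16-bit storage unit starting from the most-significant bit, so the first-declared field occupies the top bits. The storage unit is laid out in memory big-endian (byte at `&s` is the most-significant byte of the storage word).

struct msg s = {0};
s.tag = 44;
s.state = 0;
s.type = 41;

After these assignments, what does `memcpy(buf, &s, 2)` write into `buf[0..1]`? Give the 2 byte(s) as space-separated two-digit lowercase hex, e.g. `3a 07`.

tag (6b) val=44 bits=0x2c at bit 10: 0xb000
state (2b) val=0 bits=0x0 at bit 8: 0xb000
type (8b) val=41 bits=0x29 at bit 0: 0xb029
word = 0xb029 → big-endian bytes:
  [0]=0xb0  [1]=0x29

b0 29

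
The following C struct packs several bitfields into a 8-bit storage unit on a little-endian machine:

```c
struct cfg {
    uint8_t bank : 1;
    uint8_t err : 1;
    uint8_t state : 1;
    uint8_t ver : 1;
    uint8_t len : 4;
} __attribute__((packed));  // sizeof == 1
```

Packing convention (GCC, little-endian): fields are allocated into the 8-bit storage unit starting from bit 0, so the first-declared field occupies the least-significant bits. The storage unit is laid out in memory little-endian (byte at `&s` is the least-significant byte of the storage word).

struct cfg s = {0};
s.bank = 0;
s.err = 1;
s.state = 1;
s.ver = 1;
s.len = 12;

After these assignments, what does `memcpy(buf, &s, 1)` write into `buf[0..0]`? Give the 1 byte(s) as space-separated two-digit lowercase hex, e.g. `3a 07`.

[0+:1] bank=0 & 0x1 = 0x0; word=0x00
[1+:1] err=1 & 0x1 = 0x1; word=0x02
[2+:1] state=1 & 0x1 = 0x1; word=0x06
[3+:1] ver=1 & 0x1 = 0x1; word=0x0e
[4+:4] len=12 & 0xf = 0xc; word=0xce
word = 0xce → little-endian bytes:
  [0]=0xce

ce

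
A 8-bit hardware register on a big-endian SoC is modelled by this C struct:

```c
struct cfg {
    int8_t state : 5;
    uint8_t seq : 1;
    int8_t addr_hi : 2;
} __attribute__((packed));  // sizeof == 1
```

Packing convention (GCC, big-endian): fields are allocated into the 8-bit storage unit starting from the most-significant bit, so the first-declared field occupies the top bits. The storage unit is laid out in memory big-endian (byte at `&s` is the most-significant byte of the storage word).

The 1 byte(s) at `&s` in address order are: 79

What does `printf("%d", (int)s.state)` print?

[0]=0x79 (big-endian) → word 0x79
state:5 @ bit 3 → (0x79>>3)&0x1f = 0xf  ←
seq:1 @ bit 2 → (0x79>>2)&0x1 = 0x0
addr_hi:2 @ bit 0 → (0x79>>0)&0x3 = 0x1
state signed 5b, MSB=0: value = 15

15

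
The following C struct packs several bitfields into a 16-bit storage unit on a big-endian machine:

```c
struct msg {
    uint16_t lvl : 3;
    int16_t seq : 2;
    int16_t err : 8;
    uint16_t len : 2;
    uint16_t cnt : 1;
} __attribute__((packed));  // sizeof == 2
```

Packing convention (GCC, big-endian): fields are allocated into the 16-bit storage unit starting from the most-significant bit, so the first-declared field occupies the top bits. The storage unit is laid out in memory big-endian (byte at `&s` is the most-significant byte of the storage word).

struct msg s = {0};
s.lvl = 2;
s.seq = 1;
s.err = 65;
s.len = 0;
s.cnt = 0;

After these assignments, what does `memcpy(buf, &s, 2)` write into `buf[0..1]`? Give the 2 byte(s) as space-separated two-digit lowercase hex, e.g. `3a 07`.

lvl (3b) val=2 bits=0x2 at bit 13: 0x4000
seq (2b) val=1 bits=0x1 at bit 11: 0x4800
err (8b) val=65 bits=0x41 at bit 3: 0x4a08
len (2b) val=0 bits=0x0 at bit 1: 0x4a08
cnt (1b) val=0 bits=0x0 at bit 0: 0x4a08
word = 0x4a08 → big-endian bytes:
  [0]=0x4a  [1]=0x08

4a 08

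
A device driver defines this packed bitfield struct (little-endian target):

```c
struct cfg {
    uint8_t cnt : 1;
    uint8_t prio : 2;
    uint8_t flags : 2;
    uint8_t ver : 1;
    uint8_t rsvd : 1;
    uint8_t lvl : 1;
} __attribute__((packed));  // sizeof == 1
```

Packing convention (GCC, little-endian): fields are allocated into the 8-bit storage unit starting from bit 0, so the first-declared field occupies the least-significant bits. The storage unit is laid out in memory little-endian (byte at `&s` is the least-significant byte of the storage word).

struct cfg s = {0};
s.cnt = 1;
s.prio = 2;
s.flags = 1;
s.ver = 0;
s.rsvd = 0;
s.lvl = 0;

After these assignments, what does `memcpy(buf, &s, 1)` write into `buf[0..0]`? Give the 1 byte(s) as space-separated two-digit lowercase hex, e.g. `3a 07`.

0d

cnt (1b) val=1 bits=0x1 at bit 0: 0x01
prio (2b) val=2 bits=0x2 at bit 1: 0x05
flags (2b) val=1 bits=0x1 at bit 3: 0x0d
ver (1b) val=0 bits=0x0 at bit 5: 0x0d
rsvd (1b) val=0 bits=0x0 at bit 6: 0x0d
lvl (1b) val=0 bits=0x0 at bit 7: 0x0d
word = 0x0d → little-endian bytes:
  [0]=0x0d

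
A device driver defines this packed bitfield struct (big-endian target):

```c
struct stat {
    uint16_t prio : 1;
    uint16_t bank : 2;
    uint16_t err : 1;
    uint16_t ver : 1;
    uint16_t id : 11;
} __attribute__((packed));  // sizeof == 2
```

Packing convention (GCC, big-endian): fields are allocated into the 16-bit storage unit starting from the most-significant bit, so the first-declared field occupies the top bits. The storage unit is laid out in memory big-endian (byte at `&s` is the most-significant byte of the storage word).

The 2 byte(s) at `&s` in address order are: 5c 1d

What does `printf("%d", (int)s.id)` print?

1053

[0]=0x5c [1]=0x1d (big-endian) → word 0x5c1d
prio:1 @ bit 15 → (0x5c1d>>15)&0x1 = 0x0
bank:2 @ bit 13 → (0x5c1d>>13)&0x3 = 0x2
err:1 @ bit 12 → (0x5c1d>>12)&0x1 = 0x1
ver:1 @ bit 11 → (0x5c1d>>11)&0x1 = 0x1
id:11 @ bit 0 → (0x5c1d>>0)&0x7ff = 0x41d  ←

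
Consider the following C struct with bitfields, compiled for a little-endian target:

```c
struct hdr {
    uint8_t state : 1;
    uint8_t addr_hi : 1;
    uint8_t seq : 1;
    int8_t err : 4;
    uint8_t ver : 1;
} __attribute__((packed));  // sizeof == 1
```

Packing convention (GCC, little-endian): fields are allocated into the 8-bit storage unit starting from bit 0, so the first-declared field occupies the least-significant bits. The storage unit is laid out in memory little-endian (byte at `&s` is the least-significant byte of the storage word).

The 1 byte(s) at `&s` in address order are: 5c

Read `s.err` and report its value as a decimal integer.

[0]=0x5c (little-endian) → word 0x5c
state:1 @ bit 0 → (0x5c>>0)&0x1 = 0x0
addr_hi:1 @ bit 1 → (0x5c>>1)&0x1 = 0x0
seq:1 @ bit 2 → (0x5c>>2)&0x1 = 0x1
err:4 @ bit 3 → (0x5c>>3)&0xf = 0xb  ←
ver:1 @ bit 7 → (0x5c>>7)&0x1 = 0x0
err signed 4b, MSB=1: 11 - 16 = -5

-5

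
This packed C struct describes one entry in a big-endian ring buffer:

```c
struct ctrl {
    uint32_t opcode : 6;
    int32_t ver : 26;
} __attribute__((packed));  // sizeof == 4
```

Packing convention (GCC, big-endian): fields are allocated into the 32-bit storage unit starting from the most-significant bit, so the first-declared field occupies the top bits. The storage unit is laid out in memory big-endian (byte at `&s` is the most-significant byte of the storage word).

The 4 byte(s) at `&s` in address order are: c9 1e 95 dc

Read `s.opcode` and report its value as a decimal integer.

[0]=0xc9 [1]=0x1e [2]=0x95 [3]=0xdc (big-endian) → word 0xc91e95dc
opcode:6 @ bit 26 → (0xc91e95dc>>26)&0x3f = 0x32  ←
ver:26 @ bit 0 → (0xc91e95dc>>0)&0x3ffffff = 0x11e95dc

50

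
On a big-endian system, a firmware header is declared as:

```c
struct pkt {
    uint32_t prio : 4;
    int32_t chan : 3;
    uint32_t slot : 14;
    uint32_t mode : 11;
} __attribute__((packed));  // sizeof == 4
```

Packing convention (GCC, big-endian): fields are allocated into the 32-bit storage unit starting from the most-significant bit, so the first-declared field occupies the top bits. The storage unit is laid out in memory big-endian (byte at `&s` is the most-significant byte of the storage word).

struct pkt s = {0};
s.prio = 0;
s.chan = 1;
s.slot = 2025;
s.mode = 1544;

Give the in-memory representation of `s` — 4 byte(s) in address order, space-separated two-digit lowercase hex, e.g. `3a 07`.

02 3f 4e 08

[28+:4] prio=0 & 0xf = 0x0; word=0x00000000
[25+:3] chan=1 & 0x7 = 0x1; word=0x02000000
[11+:14] slot=2025 & 0x3fff = 0x7e9; word=0x023f4800
[0+:11] mode=1544 & 0x7ff = 0x608; word=0x023f4e08
word = 0x023f4e08 → big-endian bytes:
  [0]=0x02  [1]=0x3f  [2]=0x4e  [3]=0x08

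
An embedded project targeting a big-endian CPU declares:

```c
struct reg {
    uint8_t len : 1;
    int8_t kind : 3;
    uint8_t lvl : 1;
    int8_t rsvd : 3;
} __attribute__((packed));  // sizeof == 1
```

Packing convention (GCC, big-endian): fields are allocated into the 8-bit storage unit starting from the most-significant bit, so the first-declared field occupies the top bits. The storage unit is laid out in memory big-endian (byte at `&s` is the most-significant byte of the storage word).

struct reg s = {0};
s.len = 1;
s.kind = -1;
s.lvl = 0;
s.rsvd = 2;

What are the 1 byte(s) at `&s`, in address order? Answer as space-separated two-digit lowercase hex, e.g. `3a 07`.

f2

[7+:1] len=1 & 0x1 = 0x1; word=0x80
[4+:3] kind=-1 & 0x7 = 0x7; word=0xf0
[3+:1] lvl=0 & 0x1 = 0x0; word=0xf0
[0+:3] rsvd=2 & 0x7 = 0x2; word=0xf2
word = 0xf2 → big-endian bytes:
  [0]=0xf2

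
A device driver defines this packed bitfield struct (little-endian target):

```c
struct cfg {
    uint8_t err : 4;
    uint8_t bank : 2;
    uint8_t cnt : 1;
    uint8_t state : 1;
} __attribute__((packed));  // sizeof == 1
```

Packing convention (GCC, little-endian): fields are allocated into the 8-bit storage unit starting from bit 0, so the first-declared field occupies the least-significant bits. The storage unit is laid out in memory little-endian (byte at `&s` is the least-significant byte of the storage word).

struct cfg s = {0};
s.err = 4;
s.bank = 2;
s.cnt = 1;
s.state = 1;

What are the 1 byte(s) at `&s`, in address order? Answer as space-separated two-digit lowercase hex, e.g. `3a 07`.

e4

err (4b) val=4 bits=0x4 at bit 0: 0x04
bank (2b) val=2 bits=0x2 at bit 4: 0x24
cnt (1b) val=1 bits=0x1 at bit 6: 0x64
state (1b) val=1 bits=0x1 at bit 7: 0xe4
word = 0xe4 → little-endian bytes:
  [0]=0xe4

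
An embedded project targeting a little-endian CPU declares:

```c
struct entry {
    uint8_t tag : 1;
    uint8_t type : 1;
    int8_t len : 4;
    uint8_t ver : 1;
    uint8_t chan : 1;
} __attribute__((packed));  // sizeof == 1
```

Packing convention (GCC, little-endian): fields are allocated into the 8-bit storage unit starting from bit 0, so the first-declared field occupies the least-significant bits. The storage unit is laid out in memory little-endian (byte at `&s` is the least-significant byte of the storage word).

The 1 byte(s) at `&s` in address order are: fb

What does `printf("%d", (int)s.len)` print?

-2

[0]=0xfb (little-endian) → word 0xfb
tag [0+:1] = (word>>0) & 0x1 = 1
type [1+:1] = (word>>1) & 0x1 = 1
len [2+:4] = (word>>2) & 0xf = 14  ←
ver [6+:1] = (word>>6) & 0x1 = 1
chan [7+:1] = (word>>7) & 0x1 = 1
len signed 4b, MSB=1: 14 - 16 = -2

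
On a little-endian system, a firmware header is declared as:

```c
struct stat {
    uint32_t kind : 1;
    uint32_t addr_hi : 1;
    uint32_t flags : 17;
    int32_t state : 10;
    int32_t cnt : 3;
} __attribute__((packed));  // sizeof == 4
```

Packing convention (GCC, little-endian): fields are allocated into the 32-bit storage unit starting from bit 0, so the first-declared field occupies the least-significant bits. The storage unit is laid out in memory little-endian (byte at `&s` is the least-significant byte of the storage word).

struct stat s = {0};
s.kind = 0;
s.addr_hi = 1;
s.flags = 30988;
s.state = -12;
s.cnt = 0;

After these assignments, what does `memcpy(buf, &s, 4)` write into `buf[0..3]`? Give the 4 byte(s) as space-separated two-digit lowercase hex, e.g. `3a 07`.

32 e4 a1 1f

[0+:1] kind=0 & 0x1 = 0x0; word=0x00000000
[1+:1] addr_hi=1 & 0x1 = 0x1; word=0x00000002
[2+:17] flags=30988 & 0x1ffff = 0x790c; word=0x0001e432
[19+:10] state=-12 & 0x3ff = 0x3f4; word=0x1fa1e432
[29+:3] cnt=0 & 0x7 = 0x0; word=0x1fa1e432
word = 0x1fa1e432 → little-endian bytes:
  [0]=0x32  [1]=0xe4  [2]=0xa1  [3]=0x1f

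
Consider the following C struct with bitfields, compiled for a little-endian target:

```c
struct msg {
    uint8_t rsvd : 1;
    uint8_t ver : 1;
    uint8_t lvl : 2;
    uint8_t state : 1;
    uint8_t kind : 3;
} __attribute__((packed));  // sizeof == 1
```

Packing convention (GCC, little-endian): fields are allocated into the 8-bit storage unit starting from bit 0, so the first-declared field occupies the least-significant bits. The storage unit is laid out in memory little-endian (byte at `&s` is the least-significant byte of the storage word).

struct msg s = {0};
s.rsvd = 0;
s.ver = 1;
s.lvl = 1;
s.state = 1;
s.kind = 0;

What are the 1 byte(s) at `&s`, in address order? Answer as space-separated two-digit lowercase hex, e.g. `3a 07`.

rsvd (1b) val=0 bits=0x0 at bit 0: 0x00
ver (1b) val=1 bits=0x1 at bit 1: 0x02
lvl (2b) val=1 bits=0x1 at bit 2: 0x06
state (1b) val=1 bits=0x1 at bit 4: 0x16
kind (3b) val=0 bits=0x0 at bit 5: 0x16
word = 0x16 → little-endian bytes:
  [0]=0x16

16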